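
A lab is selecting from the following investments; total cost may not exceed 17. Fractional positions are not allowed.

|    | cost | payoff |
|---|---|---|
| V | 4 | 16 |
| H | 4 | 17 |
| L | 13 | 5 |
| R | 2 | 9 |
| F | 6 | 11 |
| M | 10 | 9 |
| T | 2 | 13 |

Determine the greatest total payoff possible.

57

Treat it as a binary knapsack problem.
Allowing fractional choices, the relaxed optimum would be about 64.2, but investments are indivisible.
V + H + F + T: cost 4 + 4 + 6 + 2 = 16 ≤ 17, payoff 16 + 17 + 11 + 13 = 57.
V + H + R + T: cost 4 + 4 + 2 + 2 = 12 ≤ 17, payoff 16 + 17 + 9 + 13 = 55.
Best is V, H, F, and T with total payoff 57.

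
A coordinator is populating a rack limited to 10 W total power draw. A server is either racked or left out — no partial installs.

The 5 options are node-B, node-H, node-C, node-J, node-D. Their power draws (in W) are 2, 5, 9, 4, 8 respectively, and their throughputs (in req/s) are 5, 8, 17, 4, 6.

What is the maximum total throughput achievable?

Take node-C: power draw 9 ≤ 10, throughput 17.
No other feasible combination does better.

17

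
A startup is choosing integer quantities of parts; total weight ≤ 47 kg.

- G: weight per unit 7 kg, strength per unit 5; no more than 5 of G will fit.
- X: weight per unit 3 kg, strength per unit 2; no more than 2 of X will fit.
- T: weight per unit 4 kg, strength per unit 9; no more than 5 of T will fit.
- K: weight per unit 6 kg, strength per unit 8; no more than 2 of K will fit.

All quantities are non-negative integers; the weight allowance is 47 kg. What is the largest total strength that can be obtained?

T has the best ratio (9/4); taking only T gives at most 5×9 = 45 (stopped by the supply cap of 5).
Mixing does better — 2×G, 5×T, and 2×K: weight 46 ≤ 47, strength 2·5 + 5·9 + 2·8 = 71.

71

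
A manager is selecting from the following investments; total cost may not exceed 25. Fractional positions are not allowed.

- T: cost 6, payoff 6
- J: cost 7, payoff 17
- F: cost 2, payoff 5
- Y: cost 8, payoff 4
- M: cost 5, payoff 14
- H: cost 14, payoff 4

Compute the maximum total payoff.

Allowing fractional choices, the relaxed optimum would be about 44.5, but investments are indivisible.
T + J + M: cost 6 + 7 + 5 = 18 ≤ 25, payoff 6 + 17 + 14 = 37.
J + F + Y + M: cost 7 + 2 + 8 + 5 = 22 ≤ 25, payoff 17 + 5 + 4 + 14 = 40.
T + J + F + M: cost 6 + 7 + 2 + 5 = 20 ≤ 25, payoff 6 + 17 + 5 + 14 = 42.
Best is T, J, F, and M with total payoff 42.

42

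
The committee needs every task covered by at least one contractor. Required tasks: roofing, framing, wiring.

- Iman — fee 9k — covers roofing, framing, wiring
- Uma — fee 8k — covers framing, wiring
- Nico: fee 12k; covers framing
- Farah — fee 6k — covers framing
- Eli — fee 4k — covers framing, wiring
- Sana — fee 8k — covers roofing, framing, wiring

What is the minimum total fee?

8

This is an integer covering problem.
The greedy cost-per-new-task heuristic would pick Eli and Sana for 12, but a cheaper cover exists.
Sana alone covers roofing, framing, wiring — every task.
Total fee: 8.
No cover costs less than 8.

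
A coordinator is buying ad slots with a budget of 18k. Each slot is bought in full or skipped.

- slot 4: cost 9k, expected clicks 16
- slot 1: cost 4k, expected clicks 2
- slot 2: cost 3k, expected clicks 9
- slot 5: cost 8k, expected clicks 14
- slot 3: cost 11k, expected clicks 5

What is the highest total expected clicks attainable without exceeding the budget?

30

slot 4 + slot 1 + slot 2: cost 9 + 4 + 3 = 16 ≤ 18, expected clicks 16 + 2 + 9 = 27.
slot 4 + slot 5: cost 9 + 8 = 17 ≤ 18, expected clicks 16 + 14 = 30.
slot 4 + slot 2: cost 9 + 3 = 12 ≤ 18, expected clicks 16 + 9 = 25.
Best is slot 4 and slot 5 with total expected clicks 30.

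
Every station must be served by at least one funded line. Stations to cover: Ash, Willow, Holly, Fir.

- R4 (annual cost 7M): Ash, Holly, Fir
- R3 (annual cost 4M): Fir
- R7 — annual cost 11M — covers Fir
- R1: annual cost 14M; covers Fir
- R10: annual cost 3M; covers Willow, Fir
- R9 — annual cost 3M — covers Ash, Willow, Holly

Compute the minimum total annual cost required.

6

Choose R10 and R9: together they cover Ash, Willow, Holly, Fir — every station.
Total annual cost: 3 + 3 = 6.
No cover costs less than 6.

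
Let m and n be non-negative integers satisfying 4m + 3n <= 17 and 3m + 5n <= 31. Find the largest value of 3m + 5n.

25

Relaxing integrality, the LP optimum is 28.33 at (m,n) = (0, 5.67), which is not an integer point.
(m,n)=(0,5): 4·0+3·5=15≤17, 3·0+5·5=25≤31, objective 25.
(m,n)=(1,4): 4·1+3·4=16≤17, 3·1+5·4=23≤31, objective 23.
Maximum is 25 at (m,n)=(0,5).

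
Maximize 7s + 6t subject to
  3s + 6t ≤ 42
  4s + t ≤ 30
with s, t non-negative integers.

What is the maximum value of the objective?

(s,t)=(6,4) is feasible, giving 66.
(s,t)=(7,2) is feasible, giving 61.
(s,t)=(6,3) is feasible, giving 60.
No feasible integer point exceeds 66.

66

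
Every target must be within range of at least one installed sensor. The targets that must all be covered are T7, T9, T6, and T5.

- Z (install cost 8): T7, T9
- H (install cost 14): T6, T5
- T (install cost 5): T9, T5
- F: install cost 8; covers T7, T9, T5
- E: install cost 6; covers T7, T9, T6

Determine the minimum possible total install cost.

Choose T and E: together they cover T7, T9, T6, T5 — every target.
Total install cost: 5 + 6 = 11.

11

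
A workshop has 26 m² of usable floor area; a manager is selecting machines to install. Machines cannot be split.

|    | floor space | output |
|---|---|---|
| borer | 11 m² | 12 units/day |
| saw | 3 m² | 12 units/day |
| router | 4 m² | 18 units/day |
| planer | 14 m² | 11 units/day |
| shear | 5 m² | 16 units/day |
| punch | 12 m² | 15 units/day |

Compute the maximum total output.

61

saw + router + planer + shear: floor space 3 + 4 + 14 + 5 = 26 ≤ 26, output 12 + 18 + 11 + 16 = 57.
borer + saw + router + shear: floor space 11 + 3 + 4 + 5 = 23 ≤ 26, output 12 + 12 + 18 + 16 = 58.
saw + router + shear + punch: floor space 3 + 4 + 5 + 12 = 24 ≤ 26, output 12 + 18 + 16 + 15 = 61.
Best is saw, router, shear, and punch with total output 61.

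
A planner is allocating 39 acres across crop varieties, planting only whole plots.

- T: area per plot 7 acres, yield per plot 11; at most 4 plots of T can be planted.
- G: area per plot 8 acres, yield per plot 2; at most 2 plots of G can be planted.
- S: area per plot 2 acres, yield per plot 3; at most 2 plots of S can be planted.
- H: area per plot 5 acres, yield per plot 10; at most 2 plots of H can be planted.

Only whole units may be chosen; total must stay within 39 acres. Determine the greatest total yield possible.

H has the best ratio (10/5); taking only H gives at most 2×10 = 20 (stopped by the supply cap of 2).
Mixing does better — 4×T and 2×H: area 38 ≤ 39, yield 4·11 + 2·10 = 64.

64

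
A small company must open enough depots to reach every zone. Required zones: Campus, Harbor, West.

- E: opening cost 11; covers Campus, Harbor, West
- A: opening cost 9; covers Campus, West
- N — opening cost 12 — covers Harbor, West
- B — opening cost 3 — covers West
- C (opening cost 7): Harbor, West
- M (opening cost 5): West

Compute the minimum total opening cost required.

11

This is an integer covering problem.
E alone covers Campus, Harbor, West — every zone.
Total opening cost: 11.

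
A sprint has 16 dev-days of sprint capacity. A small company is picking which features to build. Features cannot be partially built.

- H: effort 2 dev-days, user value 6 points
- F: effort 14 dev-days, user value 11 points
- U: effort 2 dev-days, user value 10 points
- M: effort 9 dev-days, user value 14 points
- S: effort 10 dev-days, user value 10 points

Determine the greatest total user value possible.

Take H, U, and M: effort 2 + 2 + 9 = 13 ≤ 16, user value 6 + 10 + 14 = 30.
No other feasible combination does better.

30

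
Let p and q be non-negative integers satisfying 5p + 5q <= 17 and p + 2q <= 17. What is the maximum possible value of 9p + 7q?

(p,q)=(3,0): 5·3+5·0=15≤17, 1·3+2·0=3≤17, objective 27.
(p,q)=(2,1): 5·2+5·1=15≤17, 1·2+2·1=4≤17, objective 25.
(p,q)=(2,0): 5·2+5·0=10≤17, 1·2+2·0=2≤17, objective 18.
No feasible integer point exceeds 27.

27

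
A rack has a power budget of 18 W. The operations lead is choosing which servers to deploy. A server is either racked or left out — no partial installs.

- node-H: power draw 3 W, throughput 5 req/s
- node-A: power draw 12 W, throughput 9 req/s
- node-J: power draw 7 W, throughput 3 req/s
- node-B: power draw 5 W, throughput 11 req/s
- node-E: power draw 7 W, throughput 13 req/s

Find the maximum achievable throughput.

node-B + node-E: power draw 5 + 7 = 12 ≤ 18, throughput 11 + 13 = 24.
node-H + node-B + node-E: power draw 3 + 5 + 7 = 15 ≤ 18, throughput 5 + 11 + 13 = 29.
Best is node-H, node-B, and node-E with total throughput 29.

29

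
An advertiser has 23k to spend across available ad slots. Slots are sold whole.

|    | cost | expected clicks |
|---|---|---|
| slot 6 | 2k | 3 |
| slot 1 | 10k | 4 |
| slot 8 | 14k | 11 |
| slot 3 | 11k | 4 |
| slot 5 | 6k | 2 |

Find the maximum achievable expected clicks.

This is an integer program with binary decision variables.
Take slot 6, slot 8, and slot 5: cost 2 + 14 + 6 = 22 ≤ 23, expected clicks 3 + 11 + 2 = 16.
No other feasible combination does better.

16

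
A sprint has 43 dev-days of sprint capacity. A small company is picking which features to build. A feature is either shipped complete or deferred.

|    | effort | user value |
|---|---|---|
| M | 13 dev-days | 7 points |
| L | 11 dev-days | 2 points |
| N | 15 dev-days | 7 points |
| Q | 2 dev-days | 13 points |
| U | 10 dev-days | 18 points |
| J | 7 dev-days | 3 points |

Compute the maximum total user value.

45

Take M, N, Q, and U: effort 13 + 15 + 2 + 10 = 40 ≤ 43, user value 7 + 7 + 13 + 18 = 45.
No other feasible combination does better.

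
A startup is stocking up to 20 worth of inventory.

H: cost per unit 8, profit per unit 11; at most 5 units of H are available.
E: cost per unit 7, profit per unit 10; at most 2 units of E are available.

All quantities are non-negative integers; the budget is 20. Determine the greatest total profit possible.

22

Take 2×H: cost 16 ≤ 20, profit 2·11 = 22.
No other integer combination yields more.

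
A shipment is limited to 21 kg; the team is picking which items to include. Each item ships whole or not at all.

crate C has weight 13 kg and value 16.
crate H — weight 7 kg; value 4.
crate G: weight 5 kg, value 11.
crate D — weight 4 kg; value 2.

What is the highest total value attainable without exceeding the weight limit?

27

Allowing fractional choices, the relaxed optimum would be about 28.7, but items are indivisible.
crate C + crate H: weight 13 + 7 = 20 ≤ 21, value 16 + 4 = 20.
crate C + crate G: weight 13 + 5 = 18 ≤ 21, value 16 + 11 = 27.
Best is crate C and crate G with total value 27.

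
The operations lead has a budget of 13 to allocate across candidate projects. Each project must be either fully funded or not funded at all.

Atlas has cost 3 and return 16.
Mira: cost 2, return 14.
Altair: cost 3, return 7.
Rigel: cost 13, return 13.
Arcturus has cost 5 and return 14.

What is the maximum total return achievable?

This is a 0-1 knapsack instance.
Atlas + Mira + Altair + Arcturus: cost 3 + 2 + 3 + 5 = 13 ≤ 13, return 16 + 14 + 7 + 14 = 51.
Atlas + Mira + Arcturus: cost 3 + 2 + 5 = 10 ≤ 13, return 16 + 14 + 14 = 44.
Atlas + Mira + Altair: cost 3 + 2 + 3 = 8 ≤ 13, return 16 + 14 + 7 = 37.
Best is Atlas, Mira, Altair, and Arcturus with total return 51.

51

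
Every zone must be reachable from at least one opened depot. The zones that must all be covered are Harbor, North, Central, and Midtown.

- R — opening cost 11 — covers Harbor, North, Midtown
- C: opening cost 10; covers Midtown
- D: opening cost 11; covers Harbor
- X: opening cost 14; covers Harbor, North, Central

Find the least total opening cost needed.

This is a weighted set-cover instance.
The greedy cost-per-new-zone heuristic would pick R and X for 25, but a cheaper cover exists.
Choose C and X: together they cover Harbor, North, Central, Midtown — every zone.
Total opening cost: 10 + 14 = 24.
No cover costs less than 24.

24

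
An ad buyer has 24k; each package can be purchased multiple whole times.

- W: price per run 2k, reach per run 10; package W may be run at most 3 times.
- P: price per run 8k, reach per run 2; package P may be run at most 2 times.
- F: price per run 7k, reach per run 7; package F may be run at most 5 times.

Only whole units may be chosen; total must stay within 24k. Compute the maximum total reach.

3×W and 2×F: price 20 ≤ 24, reach 3·10 + 2·7 = 44.
3×W, 1×P, and 1×F: price 21 ≤ 24, reach 3·10 + 1·2 + 1·7 = 39.
Best is 44.

44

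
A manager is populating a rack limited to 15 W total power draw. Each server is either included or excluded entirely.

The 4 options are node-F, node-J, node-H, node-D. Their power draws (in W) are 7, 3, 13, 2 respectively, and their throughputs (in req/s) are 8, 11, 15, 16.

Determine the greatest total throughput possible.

35

Allowing fractional choices, the relaxed optimum would be about 38.5, but servers are indivisible.
node-F + node-J + node-D: power draw 7 + 3 + 2 = 12 ≤ 15, throughput 8 + 11 + 16 = 35.
node-H + node-D: power draw 13 + 2 = 15 ≤ 15, throughput 15 + 16 = 31.
Best is node-F, node-J, and node-D with total throughput 35.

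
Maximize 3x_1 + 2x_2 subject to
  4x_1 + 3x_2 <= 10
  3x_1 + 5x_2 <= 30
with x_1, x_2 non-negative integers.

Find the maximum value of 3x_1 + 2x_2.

The continuous relaxation peaks at (2.5, 0) with value 7.50; rounding to a feasible lattice point costs some objective.
(x_1,x_2)=(1,2): 4·1+3·2=10≤10, 3·1+5·2=13≤30, objective 7.
(x_1,x_2)=(0,3): 4·0+3·3=9≤10, 3·0+5·3=15≤30, objective 6.
(x_1,x_2)=(2,0): 4·2+3·0=8≤10, 3·2+5·0=6≤30, objective 6.
The best lattice point is (1,2), giving 7.

7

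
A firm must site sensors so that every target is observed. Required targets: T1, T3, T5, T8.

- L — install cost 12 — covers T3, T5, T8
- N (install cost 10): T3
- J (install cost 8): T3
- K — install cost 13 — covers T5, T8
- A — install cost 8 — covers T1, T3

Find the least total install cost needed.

This is a weighted set-cover instance.
Choose L and A: together they cover T1, T3, T5, T8 — every target.
Total install cost: 12 + 8 = 20.
No cover costs less than 20.

20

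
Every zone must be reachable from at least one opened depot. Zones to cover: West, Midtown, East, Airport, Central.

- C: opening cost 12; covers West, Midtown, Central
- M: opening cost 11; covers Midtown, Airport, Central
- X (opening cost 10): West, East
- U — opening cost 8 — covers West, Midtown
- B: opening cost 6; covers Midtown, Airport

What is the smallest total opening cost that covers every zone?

The greedy cost-per-new-zone heuristic would pick B, X, and M for 27, but a cheaper cover exists.
Choose M and X: together they cover West, Midtown, East, Airport, Central — every zone.
Total opening cost: 11 + 10 = 21.
No cover costs less than 21.

21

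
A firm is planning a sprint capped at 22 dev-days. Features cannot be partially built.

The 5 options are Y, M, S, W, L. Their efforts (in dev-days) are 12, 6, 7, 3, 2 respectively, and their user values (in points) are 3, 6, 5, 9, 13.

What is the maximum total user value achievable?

33

This is a 0-1 knapsack instance.
Allowing fractional choices, the relaxed optimum would be about 34.0, but features are indivisible.
M + S + W + L: effort 6 + 7 + 3 + 2 = 18 ≤ 22, user value 6 + 5 + 9 + 13 = 33.
M + W + L: effort 6 + 3 + 2 = 11 ≤ 22, user value 6 + 9 + 13 = 28.
Best is M, S, W, and L with total user value 33.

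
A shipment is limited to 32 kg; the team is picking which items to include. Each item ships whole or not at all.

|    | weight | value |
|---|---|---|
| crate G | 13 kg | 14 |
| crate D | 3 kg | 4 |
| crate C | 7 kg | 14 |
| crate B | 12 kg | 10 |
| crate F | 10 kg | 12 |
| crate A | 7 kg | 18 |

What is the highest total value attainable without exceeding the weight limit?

50

Allowing fractional choices, the relaxed optimum would be about 53.4, but items are indivisible.
crate D + crate C + crate F + crate A: weight 3 + 7 + 10 + 7 = 27 ≤ 32, value 4 + 14 + 12 + 18 = 48.
crate G + crate D + crate C + crate A: weight 13 + 3 + 7 + 7 = 30 ≤ 32, value 14 + 4 + 14 + 18 = 50.
Best is crate G, crate D, crate C, and crate A with total value 50.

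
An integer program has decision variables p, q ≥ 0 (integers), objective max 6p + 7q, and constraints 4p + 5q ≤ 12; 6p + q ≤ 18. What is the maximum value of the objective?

18

(p,q)=(3,0): 4·3+5·0=12≤12, 6·3+1·0=18≤18, objective 18.
(p,q)=(2,0): 4·2+5·0=8≤12, 6·2+1·0=12≤18, objective 12.
Maximum is 18 at (p,q)=(3,0).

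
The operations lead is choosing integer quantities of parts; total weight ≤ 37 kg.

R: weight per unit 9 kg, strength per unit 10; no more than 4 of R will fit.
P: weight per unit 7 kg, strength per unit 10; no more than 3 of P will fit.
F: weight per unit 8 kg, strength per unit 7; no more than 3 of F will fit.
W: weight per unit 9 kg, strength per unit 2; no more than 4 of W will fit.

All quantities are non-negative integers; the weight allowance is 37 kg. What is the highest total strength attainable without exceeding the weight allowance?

P has the best ratio (10/7); taking only P gives at most 3×10 = 30 (stopped by the supply cap of 3).
Mixing does better — 3×P and 2×F: weight 37 ≤ 37, strength 3·10 + 2·7 = 44.

44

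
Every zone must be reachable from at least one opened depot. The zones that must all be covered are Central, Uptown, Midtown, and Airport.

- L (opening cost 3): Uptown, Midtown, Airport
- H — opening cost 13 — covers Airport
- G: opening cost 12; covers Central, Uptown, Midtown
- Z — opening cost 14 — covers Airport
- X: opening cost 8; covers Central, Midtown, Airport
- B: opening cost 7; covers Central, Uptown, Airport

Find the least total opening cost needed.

Choose L and B: together they cover Central, Uptown, Midtown, Airport — every zone.
Total opening cost: 3 + 7 = 10.
No cover costs less than 10.

10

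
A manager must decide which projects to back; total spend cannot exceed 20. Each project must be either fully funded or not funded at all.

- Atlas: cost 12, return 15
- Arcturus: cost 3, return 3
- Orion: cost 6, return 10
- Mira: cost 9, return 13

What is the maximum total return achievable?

Allowing fractional choices, the relaxed optimum would be about 29.2, but projects are indivisible.
Arcturus + Orion + Mira: cost 3 + 6 + 9 = 18 ≤ 20, return 3 + 10 + 13 = 26.
Orion + Mira: cost 6 + 9 = 15 ≤ 20, return 10 + 13 = 23.
Atlas + Orion: cost 12 + 6 = 18 ≤ 20, return 15 + 10 = 25.
Best is Arcturus, Orion, and Mira with total return 26.

26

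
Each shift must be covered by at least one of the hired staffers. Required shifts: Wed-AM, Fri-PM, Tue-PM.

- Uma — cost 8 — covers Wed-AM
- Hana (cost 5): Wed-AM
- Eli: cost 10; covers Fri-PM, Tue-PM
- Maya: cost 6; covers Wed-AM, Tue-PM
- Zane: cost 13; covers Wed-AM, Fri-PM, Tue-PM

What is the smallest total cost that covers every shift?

13

The greedy cost-per-new-shift heuristic would pick Maya and Eli for 16, but a cheaper cover exists.
Zane alone covers Wed-AM, Fri-PM, Tue-PM — every shift.
Total cost: 13.
No cover costs less than 13.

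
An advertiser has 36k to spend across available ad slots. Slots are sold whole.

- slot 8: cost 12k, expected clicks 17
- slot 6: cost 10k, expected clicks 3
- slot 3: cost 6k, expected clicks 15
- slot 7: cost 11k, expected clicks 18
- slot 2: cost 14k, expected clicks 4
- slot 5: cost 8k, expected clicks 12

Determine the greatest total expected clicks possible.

50

slot 8 + slot 3 + slot 7: cost 12 + 6 + 11 = 29 ≤ 36, expected clicks 17 + 15 + 18 = 50.
slot 6 + slot 3 + slot 7 + slot 5: cost 10 + 6 + 11 + 8 = 35 ≤ 36, expected clicks 3 + 15 + 18 + 12 = 48.
Best is slot 8, slot 3, and slot 7 with total expected clicks 50.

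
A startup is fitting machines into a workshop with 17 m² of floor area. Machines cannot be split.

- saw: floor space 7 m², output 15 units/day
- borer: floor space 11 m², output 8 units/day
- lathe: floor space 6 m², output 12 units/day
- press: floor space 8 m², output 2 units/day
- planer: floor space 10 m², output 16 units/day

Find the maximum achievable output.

31

Take saw and planer: floor space 7 + 10 = 17 ≤ 17, output 15 + 16 = 31.
No other feasible combination does better.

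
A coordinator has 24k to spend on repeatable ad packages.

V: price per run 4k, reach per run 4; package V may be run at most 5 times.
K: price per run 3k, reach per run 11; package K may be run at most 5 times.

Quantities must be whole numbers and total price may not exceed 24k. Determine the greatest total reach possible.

63

This is a bounded integer knapsack.
1×V and 5×K: price 19 ≤ 24, reach 1·4 + 5·11 = 59.
2×V and 5×K: price 23 ≤ 24, reach 2·4 + 5·11 = 63.
Best is 63.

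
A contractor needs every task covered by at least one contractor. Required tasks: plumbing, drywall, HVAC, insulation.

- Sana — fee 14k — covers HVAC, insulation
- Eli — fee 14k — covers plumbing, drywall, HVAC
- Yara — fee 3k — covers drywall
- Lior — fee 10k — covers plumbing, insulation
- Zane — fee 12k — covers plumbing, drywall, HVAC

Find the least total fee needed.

22

This is an integer covering problem.
Choose Lior and Zane: together they cover plumbing, drywall, HVAC, insulation — every task.
Total fee: 10 + 12 = 22.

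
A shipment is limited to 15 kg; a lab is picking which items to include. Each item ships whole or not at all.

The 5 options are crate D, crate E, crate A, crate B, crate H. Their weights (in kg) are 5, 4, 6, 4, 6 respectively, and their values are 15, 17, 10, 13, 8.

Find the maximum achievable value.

45

crate D + crate E + crate A: weight 5 + 4 + 6 = 15 ≤ 15, value 15 + 17 + 10 = 42.
crate D + crate E + crate B: weight 5 + 4 + 4 = 13 ≤ 15, value 15 + 17 + 13 = 45.
Best is crate D, crate E, and crate B with total value 45.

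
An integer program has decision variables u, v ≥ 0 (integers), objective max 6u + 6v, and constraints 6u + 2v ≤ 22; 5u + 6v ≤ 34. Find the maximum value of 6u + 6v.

Relaxing integrality, the LP optimum is 36.46 at (u,v) = (2.46, 3.62), which is not an integer point.
(u,v)=(2,4): 6·2+2·4=20≤22, 5·2+6·4=34≤34, objective 36.
(u,v)=(1,4): 6·1+2·4=14≤22, 5·1+6·4=29≤34, objective 30.
(u,v)=(2,3): 6·2+2·3=18≤22, 5·2+6·3=28≤34, objective 30.
No feasible integer point exceeds 36.

36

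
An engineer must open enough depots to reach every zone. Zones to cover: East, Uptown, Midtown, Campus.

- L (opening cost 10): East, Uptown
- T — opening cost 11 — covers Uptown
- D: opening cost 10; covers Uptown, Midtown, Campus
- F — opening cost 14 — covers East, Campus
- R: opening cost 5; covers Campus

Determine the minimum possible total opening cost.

Choose L and D: together they cover East, Uptown, Midtown, Campus — every zone.
Total opening cost: 10 + 10 = 20.

20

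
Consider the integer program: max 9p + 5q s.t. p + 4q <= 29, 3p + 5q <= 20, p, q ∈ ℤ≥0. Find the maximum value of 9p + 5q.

54

(p,q)=(6,0): 1·6+4·0=6≤29, 3·6+5·0=18≤20, objective 54.
(p,q)=(5,1): 1·5+4·1=9≤29, 3·5+5·1=20≤20, objective 50.
(p,q)=(5,0): 1·5+4·0=5≤29, 3·5+5·0=15≤20, objective 45.
Maximum is 54 at (p,q)=(6,0).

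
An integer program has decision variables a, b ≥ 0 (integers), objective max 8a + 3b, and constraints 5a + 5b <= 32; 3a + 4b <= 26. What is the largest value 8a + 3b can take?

48

(a,b)=(6,0): 5·6+5·0=30≤32, 3·6+4·0=18≤26, objective 48.
(a,b)=(5,1): 5·5+5·1=30≤32, 3·5+4·1=19≤26, objective 43.
(a,b)=(5,0): 5·5+5·0=25≤32, 3·5+4·0=15≤26, objective 40.
The best lattice point is (6,0), giving 48.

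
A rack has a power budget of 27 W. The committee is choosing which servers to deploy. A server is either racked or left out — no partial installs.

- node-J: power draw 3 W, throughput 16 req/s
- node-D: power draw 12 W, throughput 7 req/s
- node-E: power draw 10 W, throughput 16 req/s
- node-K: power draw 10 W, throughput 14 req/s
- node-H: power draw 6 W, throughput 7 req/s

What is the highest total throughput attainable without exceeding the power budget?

This is a 0-1 knapsack instance.
Allowing fractional choices, the relaxed optimum would be about 50.7, but servers are indivisible.
node-J + node-D + node-E: power draw 3 + 12 + 10 = 25 ≤ 27, throughput 16 + 7 + 16 = 39.
node-J + node-E + node-H: power draw 3 + 10 + 6 = 19 ≤ 27, throughput 16 + 16 + 7 = 39.
node-J + node-E + node-K: power draw 3 + 10 + 10 = 23 ≤ 27, throughput 16 + 16 + 14 = 46.
Best is node-J, node-E, and node-K with total throughput 46.

46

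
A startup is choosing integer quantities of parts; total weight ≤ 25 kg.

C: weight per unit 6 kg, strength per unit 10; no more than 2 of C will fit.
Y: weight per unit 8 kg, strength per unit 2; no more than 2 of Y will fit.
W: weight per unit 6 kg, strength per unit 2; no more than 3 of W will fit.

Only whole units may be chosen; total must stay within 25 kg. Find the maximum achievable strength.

24

C has the best ratio (10/6); taking only C gives at most 2×10 = 20 (stopped by the supply cap of 2).
Mixing does better — 2×C and 2×W: weight 24 ≤ 25, strength 2·10 + 2·2 = 24.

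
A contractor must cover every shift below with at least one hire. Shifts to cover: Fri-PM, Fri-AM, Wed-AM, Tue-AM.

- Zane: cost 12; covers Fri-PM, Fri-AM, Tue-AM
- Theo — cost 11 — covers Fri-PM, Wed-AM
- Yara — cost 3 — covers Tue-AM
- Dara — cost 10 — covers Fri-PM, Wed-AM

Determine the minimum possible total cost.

The greedy cost-per-new-shift heuristic would pick Yara, Dara, and Zane for 25, but a cheaper cover exists.
Choose Zane and Dara: together they cover Fri-PM, Fri-AM, Wed-AM, Tue-AM — every shift.
Total cost: 12 + 10 = 22.
No cover costs less than 22.

22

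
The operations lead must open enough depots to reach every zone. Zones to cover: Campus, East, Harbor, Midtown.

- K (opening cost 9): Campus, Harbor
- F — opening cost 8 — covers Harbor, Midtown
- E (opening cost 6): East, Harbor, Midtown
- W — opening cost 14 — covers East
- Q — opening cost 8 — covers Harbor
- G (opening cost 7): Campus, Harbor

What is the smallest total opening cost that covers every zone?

Choose E and G: together they cover Campus, East, Harbor, Midtown — every zone.
Total opening cost: 6 + 7 = 13.
No cover costs less than 13.

13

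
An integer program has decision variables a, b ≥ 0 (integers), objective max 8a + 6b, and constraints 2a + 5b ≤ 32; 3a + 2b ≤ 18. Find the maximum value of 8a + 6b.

50

The continuous relaxation peaks at (2.36, 5.45) with value 51.64; rounding to a feasible lattice point costs some objective.
(a,b)=(4,3): 2·4+5·3=23≤32, 3·4+2·3=18≤18, objective 50.
(a,b)=(3,4): 2·3+5·4=26≤32, 3·3+2·4=17≤18, objective 48.
(a,b)=(2,5): 2·2+5·5=29≤32, 3·2+2·5=16≤18, objective 46.
No feasible integer point exceeds 50.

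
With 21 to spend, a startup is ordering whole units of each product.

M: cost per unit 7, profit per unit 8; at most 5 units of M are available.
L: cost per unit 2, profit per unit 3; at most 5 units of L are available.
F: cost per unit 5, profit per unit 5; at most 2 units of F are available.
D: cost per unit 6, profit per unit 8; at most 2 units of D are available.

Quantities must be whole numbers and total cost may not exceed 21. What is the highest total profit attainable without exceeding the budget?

28

This is a bounded integer knapsack.
5×L, 1×F, and 1×D: cost 21 ≤ 21, profit 5·3 + 1·5 + 1·8 = 28.
4×L and 2×D: cost 20 ≤ 21, profit 4·3 + 2·8 = 28.
Best is 28.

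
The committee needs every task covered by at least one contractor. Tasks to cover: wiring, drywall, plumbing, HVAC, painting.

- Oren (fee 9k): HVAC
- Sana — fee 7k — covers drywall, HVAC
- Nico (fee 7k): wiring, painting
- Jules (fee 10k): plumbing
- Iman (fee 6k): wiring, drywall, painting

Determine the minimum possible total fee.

Choose Sana, Jules, and Iman: together they cover wiring, drywall, plumbing, HVAC, painting — every task.
Total fee: 7 + 10 + 6 = 23.
No cover costs less than 23.

23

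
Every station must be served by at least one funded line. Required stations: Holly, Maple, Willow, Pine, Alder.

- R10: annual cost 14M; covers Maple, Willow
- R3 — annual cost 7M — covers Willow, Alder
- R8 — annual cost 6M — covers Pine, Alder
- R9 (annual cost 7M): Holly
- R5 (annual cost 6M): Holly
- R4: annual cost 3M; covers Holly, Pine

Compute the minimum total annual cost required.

The greedy cost-per-new-station heuristic would pick R4, R3, and R10 for 24, but a cheaper cover exists.
Choose R10, R8, and R4: together they cover Holly, Maple, Willow, Pine, Alder — every station.
Total annual cost: 14 + 6 + 3 = 23.
No cover costs less than 23.

23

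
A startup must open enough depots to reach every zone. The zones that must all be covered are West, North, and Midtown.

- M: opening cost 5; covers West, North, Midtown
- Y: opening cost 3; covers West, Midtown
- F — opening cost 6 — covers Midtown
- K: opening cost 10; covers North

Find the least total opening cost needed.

The greedy cost-per-new-zone heuristic would pick Y and M for 8, but a cheaper cover exists.
M alone covers West, North, Midtown — every zone.
Total opening cost: 5.
No cover costs less than 5.

5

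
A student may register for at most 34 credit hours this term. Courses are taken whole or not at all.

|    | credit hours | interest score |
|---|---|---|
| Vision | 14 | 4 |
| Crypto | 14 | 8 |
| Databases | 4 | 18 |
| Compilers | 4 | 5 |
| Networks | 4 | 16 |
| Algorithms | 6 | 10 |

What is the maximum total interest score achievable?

57

Take Crypto, Databases, Compilers, Networks, and Algorithms: credit hours 14 + 4 + 4 + 4 + 6 = 32 ≤ 34, interest score 8 + 18 + 5 + 16 + 10 = 57.
No other feasible combination does better.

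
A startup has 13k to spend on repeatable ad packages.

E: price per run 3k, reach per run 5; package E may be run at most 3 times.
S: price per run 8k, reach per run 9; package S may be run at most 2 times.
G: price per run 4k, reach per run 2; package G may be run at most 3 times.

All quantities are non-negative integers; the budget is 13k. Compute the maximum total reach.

This is a bounded integer knapsack.
E has the best ratio (5/3); taking only E gives at most 3×5 = 15 (stopped by the supply cap of 3).
Mixing does better — 3×E and 1×G: price 13 ≤ 13, reach 3·5 + 1·2 = 17.

17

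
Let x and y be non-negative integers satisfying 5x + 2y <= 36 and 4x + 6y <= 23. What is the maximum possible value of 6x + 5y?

30

(x,y)=(5,0): 5·5+2·0=25≤36, 4·5+6·0=20≤23, objective 30.
(x,y)=(4,1): 5·4+2·1=22≤36, 4·4+6·1=22≤23, objective 29.
(x,y)=(4,0): 5·4+2·0=20≤36, 4·4+6·0=16≤23, objective 24.
No feasible integer point exceeds 30.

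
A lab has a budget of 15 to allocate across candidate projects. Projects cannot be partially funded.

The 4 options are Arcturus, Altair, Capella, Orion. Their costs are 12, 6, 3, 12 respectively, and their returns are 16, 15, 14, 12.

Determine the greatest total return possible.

Take Arcturus and Capella: cost 12 + 3 = 15 ≤ 15, return 16 + 14 = 30.
No other feasible combination does better.

30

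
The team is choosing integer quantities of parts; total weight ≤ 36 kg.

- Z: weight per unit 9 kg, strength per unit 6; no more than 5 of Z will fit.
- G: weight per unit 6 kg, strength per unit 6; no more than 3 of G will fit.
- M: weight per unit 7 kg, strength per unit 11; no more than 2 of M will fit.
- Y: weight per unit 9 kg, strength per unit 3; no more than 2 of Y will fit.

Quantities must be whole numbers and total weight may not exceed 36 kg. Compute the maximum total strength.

40

Take 3×G and 2×M: weight 32 ≤ 36, strength 3·6 + 2·11 = 40.
M has the best ratio (11/7) and is taken to its limit of 2; remaining capacity is filled optimally with the others.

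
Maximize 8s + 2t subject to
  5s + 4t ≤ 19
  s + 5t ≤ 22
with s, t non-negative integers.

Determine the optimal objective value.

26

(s,t)=(3,1): 5·3+4·1=19≤19, 1·3+5·1=8≤22, objective 26.
(s,t)=(3,0): 5·3+4·0=15≤19, 1·3+5·0=3≤22, objective 24.
(s,t)=(2,2): 5·2+4·2=18≤19, 1·2+5·2=12≤22, objective 20.
No feasible integer point exceeds 26.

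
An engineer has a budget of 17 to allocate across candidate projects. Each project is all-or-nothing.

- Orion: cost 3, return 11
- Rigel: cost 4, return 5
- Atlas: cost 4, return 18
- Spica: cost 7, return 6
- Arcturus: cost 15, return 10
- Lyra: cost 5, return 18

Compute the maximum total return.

Take Orion, Rigel, Atlas, and Lyra: cost 3 + 4 + 4 + 5 = 16 ≤ 17, return 11 + 5 + 18 + 18 = 52.
No other feasible combination does better.

52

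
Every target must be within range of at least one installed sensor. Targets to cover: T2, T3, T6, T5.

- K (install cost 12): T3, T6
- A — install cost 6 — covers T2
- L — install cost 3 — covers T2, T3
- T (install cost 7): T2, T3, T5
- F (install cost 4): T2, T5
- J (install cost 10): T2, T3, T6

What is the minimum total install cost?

The greedy cost-per-new-target heuristic would pick L, F, and J for 17, but a cheaper cover exists.
Choose F and J: together they cover T2, T3, T6, T5 — every target.
Total install cost: 4 + 10 = 14.
No cover costs less than 14.

14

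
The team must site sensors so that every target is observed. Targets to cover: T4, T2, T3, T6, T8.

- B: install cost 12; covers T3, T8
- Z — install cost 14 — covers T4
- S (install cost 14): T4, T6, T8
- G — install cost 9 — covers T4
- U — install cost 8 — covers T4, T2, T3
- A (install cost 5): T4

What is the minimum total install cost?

22

Choose S and U: together they cover T4, T2, T3, T6, T8 — every target.
Total install cost: 14 + 8 = 22.
No cover costs less than 22.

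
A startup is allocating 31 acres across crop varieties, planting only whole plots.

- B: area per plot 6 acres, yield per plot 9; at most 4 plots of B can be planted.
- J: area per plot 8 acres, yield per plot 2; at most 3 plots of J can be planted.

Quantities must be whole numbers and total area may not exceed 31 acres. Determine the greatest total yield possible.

36

Take 4×B: area 24 ≤ 31, yield 4·9 = 36.
B has the best ratio (9/6) and is taken to its limit of 4; remaining capacity is filled optimally with the others.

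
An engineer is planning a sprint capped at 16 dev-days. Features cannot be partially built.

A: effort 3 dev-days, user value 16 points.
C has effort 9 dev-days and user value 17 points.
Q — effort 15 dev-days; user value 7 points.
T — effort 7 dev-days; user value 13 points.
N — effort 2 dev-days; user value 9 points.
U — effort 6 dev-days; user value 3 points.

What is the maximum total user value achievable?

Allowing fractional choices, the relaxed optimum would be about 45.7, but features are indivisible.
A + T + N: effort 3 + 7 + 2 = 12 ≤ 16, user value 16 + 13 + 9 = 38.
A + C + N: effort 3 + 9 + 2 = 14 ≤ 16, user value 16 + 17 + 9 = 42.
A + C: effort 3 + 9 = 12 ≤ 16, user value 16 + 17 = 33.
Best is A, C, and N with total user value 42.

42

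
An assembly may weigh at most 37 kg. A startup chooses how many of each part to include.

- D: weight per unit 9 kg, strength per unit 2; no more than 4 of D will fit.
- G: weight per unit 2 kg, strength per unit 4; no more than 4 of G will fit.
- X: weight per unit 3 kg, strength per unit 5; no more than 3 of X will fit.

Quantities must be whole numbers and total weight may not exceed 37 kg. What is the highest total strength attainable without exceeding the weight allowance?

This is a bounded integer knapsack.
1×D, 4×G, and 3×X: weight 26 ≤ 37, strength 1·2 + 4·4 + 3·5 = 33.
2×D, 4×G, and 3×X: weight 35 ≤ 37, strength 2·2 + 4·4 + 3·5 = 35.
Best is 35.

35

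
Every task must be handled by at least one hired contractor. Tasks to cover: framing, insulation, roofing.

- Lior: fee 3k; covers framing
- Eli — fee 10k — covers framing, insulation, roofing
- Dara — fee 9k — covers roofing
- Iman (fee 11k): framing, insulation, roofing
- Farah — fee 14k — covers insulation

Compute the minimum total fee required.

10

Eli alone covers framing, insulation, roofing — every task.
Total fee: 10.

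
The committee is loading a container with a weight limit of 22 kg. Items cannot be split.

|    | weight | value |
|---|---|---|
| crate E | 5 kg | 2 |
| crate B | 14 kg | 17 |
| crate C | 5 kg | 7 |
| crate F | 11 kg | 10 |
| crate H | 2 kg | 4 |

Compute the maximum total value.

28

crate B + crate C + crate H: weight 14 + 5 + 2 = 21 ≤ 22, value 17 + 7 + 4 = 28.
crate B + crate C: weight 14 + 5 = 19 ≤ 22, value 17 + 7 = 24.
crate E + crate B + crate H: weight 5 + 14 + 2 = 21 ≤ 22, value 2 + 17 + 4 = 23.
Best is crate B, crate C, and crate H with total value 28.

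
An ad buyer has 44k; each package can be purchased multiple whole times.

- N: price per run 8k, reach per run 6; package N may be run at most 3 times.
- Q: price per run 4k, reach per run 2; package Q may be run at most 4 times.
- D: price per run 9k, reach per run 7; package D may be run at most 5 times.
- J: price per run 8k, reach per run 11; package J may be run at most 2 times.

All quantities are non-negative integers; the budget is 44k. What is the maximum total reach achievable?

43

J has the best ratio (11/8); taking only J gives at most 2×11 = 22 (stopped by the supply cap of 2).
Mixing does better — 3×D and 2×J: price 43 ≤ 44, reach 3·7 + 2·11 = 43.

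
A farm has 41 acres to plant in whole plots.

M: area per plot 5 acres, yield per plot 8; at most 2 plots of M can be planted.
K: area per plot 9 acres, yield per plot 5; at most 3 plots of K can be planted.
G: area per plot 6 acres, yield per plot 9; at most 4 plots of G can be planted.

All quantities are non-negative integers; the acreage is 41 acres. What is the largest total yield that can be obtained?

52

2×M and 4×G: area 34 ≤ 41, yield 2·8 + 4·9 = 52.
1×M, 1×K, and 4×G: area 38 ≤ 41, yield 1·8 + 1·5 + 4·9 = 49.
Best is 52.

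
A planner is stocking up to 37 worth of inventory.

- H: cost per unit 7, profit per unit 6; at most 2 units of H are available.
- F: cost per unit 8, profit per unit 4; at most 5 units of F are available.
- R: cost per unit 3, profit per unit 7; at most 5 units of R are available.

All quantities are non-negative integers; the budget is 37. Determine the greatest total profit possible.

51

Take 2×H, 1×F, and 5×R: cost 37 ≤ 37, profit 2·6 + 1·4 + 5·7 = 51.
R has the best ratio (7/3) and is taken to its limit of 5; remaining capacity is filled optimally with the others.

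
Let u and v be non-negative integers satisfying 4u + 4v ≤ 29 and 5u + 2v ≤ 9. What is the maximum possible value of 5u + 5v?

20

The continuous relaxation peaks at (0, 4.5) with value 22.50; rounding to a feasible lattice point costs some objective.
(u,v)=(0,4): 4·0+4·4=16≤29, 5·0+2·4=8≤9, objective 20.
(u,v)=(0,3): 4·0+4·3=12≤29, 5·0+2·3=6≤9, objective 15.
The best lattice point is (0,4), giving 20.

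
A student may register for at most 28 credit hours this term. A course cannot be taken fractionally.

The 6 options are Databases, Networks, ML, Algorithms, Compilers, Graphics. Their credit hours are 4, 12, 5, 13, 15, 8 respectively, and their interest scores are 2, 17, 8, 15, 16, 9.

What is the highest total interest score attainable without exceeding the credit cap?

34

Allowing fractional choices, the relaxed optimum would be about 37.7, but courses are indivisible.
Networks + Compilers: credit hours 12 + 15 = 27 ≤ 28, interest score 17 + 16 = 33.
Networks + ML + Graphics: credit hours 12 + 5 + 8 = 25 ≤ 28, interest score 17 + 8 + 9 = 34.
Best is Networks, ML, and Graphics with total interest score 34.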